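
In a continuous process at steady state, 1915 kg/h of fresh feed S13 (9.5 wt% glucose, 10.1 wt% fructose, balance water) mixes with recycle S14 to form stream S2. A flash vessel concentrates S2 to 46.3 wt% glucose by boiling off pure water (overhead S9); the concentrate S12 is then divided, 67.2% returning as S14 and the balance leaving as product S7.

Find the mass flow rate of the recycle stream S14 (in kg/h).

805 kg/h

Overall glucose balance (none leaves overhead): glucose in fresh feed = glucose in product, i.e. 1915×0.095 = (1−0.672)·S12·0.463.
S12 = 181.93/(0.463×0.328) = 1197.9 kg/h.
Recycle S14 = 0.672×1197.9 = 805.02 kg/h.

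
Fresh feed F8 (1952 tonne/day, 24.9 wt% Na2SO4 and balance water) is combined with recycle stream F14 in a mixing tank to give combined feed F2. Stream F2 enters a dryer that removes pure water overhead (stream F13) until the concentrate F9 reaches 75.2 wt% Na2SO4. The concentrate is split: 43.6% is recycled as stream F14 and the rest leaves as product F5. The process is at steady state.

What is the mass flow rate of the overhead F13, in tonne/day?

1306 tonne/day

Overall Na2SO4 balance (none leaves overhead): Na2SO4 in fresh feed = Na2SO4 in product, i.e. 1952×0.249 = (1−0.436)·F9·0.752.
F9 = 486.05/(0.752×0.564) = 1146 tonne/day.
Recycle F14 = 0.436×1146 = 499.65 tonne/day.
Combined feed F2 = 1952 + 499.65 = 2451.7 tonne/day.
Overhead F13 = F2 − F9 = 2451.7 − 1146 = 1305.7 tonne/day.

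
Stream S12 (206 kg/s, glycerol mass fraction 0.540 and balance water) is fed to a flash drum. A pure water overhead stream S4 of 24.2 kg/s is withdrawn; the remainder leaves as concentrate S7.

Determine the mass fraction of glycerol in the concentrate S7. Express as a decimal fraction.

glycerol is not removed: 206×0.540 = 111.24 kg/s of glycerol enters S7.
Concentrate = 206 − 24.2 = 181.8 kg/s.
Mass fraction = 111.24/181.8 = 0.612.

0.612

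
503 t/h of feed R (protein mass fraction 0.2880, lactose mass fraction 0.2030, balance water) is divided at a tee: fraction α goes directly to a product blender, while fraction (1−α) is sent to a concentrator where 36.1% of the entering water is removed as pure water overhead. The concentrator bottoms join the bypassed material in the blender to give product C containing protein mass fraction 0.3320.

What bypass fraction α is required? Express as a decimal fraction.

All 503×0.288 = 144.86 t/h of protein reaches C, so C = 144.86/0.332 = 436.34 t/h and vapour = 66.663 t/h.
The evaporator receives (1−α)·503 of feed at 0.509 water and removes 0.361 of that water:
0.361×0.509×(1−α)×503 = 66.663
(1−α) = 66.663/92.426 = 0.7213;  α = 0.2787.

0.279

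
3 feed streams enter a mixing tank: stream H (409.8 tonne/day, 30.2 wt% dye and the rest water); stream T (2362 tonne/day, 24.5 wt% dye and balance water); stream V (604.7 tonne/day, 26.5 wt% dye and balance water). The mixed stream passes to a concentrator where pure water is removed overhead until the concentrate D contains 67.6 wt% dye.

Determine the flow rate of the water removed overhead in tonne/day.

dye entering = 409.8×0.302 + 2362×0.245 + 604.7×0.265 = 862.7 tonne/day.
All dye reports to D, so D = 862.7/0.676 = 1276.2 tonne/day.
Total feed = 3376.5 tonne/day; overhead = 3376.5 − 1276.2 = 2100.3 tonne/day.

2100 tonne/day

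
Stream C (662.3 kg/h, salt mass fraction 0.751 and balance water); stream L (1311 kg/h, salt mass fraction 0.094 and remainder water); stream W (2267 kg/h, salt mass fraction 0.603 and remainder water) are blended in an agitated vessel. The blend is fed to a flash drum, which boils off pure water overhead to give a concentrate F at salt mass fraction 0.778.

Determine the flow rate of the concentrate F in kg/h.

2555 kg/h

salt entering = 662.3×0.751 + 1311×0.094 + 2267×0.603 = 1987.6 kg/h.
All salt reports to F, so F = 1987.6/0.778 = 2554.8 kg/h.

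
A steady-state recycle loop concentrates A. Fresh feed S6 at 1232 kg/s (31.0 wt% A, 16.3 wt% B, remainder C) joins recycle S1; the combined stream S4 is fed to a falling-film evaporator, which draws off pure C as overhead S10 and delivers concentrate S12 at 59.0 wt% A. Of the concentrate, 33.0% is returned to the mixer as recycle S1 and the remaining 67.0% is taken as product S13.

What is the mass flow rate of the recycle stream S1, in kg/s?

318.8 kg/s

Overall A balance (none leaves overhead): A in fresh feed = A in product, i.e. 1232×0.310 = (1−0.330)·S12·0.590.
S12 = 381.92/(0.590×0.670) = 966.15 kg/s.
Recycle S1 = 0.330×966.15 = 318.83 kg/s.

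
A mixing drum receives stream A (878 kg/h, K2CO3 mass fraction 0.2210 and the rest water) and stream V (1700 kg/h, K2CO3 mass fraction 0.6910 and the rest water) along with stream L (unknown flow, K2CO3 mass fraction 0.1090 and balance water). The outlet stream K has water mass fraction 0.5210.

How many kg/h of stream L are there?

361.8 kg/h

Let L be the unknown flow. Total out = 2578 + L.
water balance: 1209.3 + 0.891·L = 0.521·(2578 + L)
(0.891 − 0.521)·L = 0.521×2578 − 1209.3 = 133.88
L = 133.88 / 0.370 = 361.83 kg/h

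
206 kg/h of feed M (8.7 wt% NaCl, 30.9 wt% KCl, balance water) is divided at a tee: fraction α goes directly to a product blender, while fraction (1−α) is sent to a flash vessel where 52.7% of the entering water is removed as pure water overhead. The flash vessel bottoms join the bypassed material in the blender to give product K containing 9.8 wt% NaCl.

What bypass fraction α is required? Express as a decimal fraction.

0.647

All 206×0.087 = 17.922 kg/h of NaCl reaches K, so K = 17.922/0.098 = 182.88 kg/h and vapour = 23.122 kg/h.
The evaporator receives (1−α)·206 of feed at 0.604 water and removes 0.527 of that water:
0.527×0.604×(1−α)×206 = 23.122
(1−α) = 23.122/65.571 = 0.3526;  α = 0.6474.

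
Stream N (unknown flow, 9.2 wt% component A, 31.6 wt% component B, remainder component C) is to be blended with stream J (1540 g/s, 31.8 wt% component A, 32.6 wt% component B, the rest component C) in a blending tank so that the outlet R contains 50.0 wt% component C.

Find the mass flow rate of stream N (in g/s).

2410 g/s

Let N be the unknown flow. Total out = 1540 + N.
component C balance: 548.24 + 0.592·N = 0.500·(1540 + N)
(0.592 − 0.500)·N = 0.500×1540 − 548.24 = 221.76
N = 221.76 / 0.092 = 2410.4 g/s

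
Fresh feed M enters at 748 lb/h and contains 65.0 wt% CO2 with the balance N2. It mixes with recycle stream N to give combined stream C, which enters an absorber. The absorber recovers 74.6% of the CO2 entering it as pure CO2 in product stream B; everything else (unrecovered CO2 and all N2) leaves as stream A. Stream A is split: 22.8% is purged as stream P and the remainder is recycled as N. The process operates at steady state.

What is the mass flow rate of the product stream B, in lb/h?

CO2 in C: m_A = 748×0.650 + (1−0.228)·(1−0.746)·m_A, so m_A = 486.2/0.8039 = 604.79 lb/h.
Product B = 0.746×604.79 = 451.18 lb/h.

451.2 lb/h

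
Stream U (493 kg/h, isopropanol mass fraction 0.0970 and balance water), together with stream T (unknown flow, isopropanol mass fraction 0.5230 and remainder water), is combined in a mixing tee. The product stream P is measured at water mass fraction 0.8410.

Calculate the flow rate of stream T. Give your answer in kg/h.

Let T be the unknown flow. Total out = 493 + T.
water balance: 445.18 + 0.477·T = 0.841·(493 + T)
(0.477 − 0.841)·T = 0.841×493 − 445.18 = -30.566
T = -30.566 / -0.364 = 83.973 kg/h

83.97 kg/h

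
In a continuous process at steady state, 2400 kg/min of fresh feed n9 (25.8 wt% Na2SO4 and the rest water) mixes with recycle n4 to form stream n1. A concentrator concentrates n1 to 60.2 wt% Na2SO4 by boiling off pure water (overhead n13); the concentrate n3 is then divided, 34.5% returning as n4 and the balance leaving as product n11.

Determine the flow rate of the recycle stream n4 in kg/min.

Overall Na2SO4 balance (none leaves overhead): Na2SO4 in fresh feed = Na2SO4 in product, i.e. 2400×0.258 = (1−0.345)·n3·0.602.
n3 = 619.2/(0.602×0.655) = 1570.3 kg/min.
Recycle n4 = 0.345×1570.3 = 541.77 kg/min.

541.8 kg/min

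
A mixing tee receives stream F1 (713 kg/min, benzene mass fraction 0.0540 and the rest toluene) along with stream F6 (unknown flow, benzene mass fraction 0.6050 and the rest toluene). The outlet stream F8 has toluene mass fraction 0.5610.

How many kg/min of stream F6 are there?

1654 kg/min

Let F6 be the unknown flow. Total out = 713 + F6.
toluene balance: 674.5 + 0.395·F6 = 0.561·(713 + F6)
(0.395 − 0.561)·F6 = 0.561×713 − 674.5 = -274.5
F6 = -274.5 / -0.166 = 1653.6 kg/min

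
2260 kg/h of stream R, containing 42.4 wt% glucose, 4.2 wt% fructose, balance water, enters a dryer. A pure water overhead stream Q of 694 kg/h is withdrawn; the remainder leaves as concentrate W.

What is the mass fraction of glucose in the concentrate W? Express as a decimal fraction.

glucose is not removed: 2260×0.424 = 958.24 kg/h of glucose enters W.
Concentrate = 2260 − 694 = 1566 kg/h.
Mass fraction = 958.24/1566 = 0.612.

0.612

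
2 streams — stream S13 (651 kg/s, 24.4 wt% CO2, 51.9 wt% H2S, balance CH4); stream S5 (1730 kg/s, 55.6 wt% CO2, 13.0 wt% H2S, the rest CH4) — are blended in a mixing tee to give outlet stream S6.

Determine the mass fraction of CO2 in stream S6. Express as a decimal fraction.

0.471

Total flow out = 651 + 1730 = 2381 kg/s.
CO2 in = 651×0.244 + 1730×0.556 = 1120.7 kg/s.
CO2 mass fraction in S6 = 1120.7/2381 = 0.471.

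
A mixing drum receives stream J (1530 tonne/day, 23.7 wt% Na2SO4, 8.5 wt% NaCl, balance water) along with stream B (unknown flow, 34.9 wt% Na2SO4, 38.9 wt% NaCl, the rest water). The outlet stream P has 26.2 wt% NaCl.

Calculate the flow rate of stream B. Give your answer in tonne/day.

Let B be the unknown flow. Total out = 1530 + B.
NaCl balance: 130.05 + 0.389·B = 0.262·(1530 + B)
(0.389 − 0.262)·B = 0.262×1530 − 130.05 = 270.81
B = 270.81 / 0.127 = 2132.4 tonne/day

2132 tonne/day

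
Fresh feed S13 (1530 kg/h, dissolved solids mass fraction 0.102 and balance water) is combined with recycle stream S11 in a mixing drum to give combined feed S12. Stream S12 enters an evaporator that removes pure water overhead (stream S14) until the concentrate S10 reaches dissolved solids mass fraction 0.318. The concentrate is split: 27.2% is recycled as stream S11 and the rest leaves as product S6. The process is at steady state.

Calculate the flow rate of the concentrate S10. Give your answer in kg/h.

Overall dissolved solids balance (none leaves overhead): dissolved solids in fresh feed = dissolved solids in product, i.e. 1530×0.102 = (1−0.272)·S10·0.318.
S10 = 156.06/(0.318×0.728) = 674.11 kg/h.

674.1 kg/h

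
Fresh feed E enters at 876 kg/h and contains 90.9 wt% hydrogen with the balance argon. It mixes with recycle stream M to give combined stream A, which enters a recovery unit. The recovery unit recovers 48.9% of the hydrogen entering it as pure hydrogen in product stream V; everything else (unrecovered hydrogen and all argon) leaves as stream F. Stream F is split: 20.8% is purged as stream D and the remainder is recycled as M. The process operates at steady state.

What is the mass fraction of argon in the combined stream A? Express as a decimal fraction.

0.223

argon enters only via E and leaves only via the purge: 876×0.091 = 0.208×(argon in F), and the recovery unit passes all argon, so argon in A = argon in F = 383.25 kg/h.
hydrogen in A: m_A = 876×0.909 + (1−0.208)·(1−0.489)·m_A, so m_A = 796.28/0.5953 = 1337.6 kg/h.
A = 1337.6 + 383.25 = 1720.9 kg/h.
argon fraction in A = 383.25/1720.9 = 0.223.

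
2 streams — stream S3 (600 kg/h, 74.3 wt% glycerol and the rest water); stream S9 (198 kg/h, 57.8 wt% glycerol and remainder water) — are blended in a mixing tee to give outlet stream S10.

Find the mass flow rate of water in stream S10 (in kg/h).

water out = water in = 600×0.257 + 198×0.422 = 237.76 kg/h.

237.8 kg/h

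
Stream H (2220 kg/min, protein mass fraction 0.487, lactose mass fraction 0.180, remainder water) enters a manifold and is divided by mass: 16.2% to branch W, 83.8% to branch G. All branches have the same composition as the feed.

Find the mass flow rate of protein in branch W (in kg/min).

175.1 kg/min

Branch W total = 0.162×2220 = 359.64 kg/min.
protein in W = 0.487×359.64 = 175.14 kg/min.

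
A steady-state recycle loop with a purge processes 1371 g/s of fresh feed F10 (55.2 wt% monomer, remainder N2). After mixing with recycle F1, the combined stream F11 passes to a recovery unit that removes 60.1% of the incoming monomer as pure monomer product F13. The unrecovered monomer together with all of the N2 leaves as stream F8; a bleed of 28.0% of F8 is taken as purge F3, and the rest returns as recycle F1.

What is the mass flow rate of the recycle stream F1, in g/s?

N2 enters only via F10 and leaves only via the purge: 1371×0.448 = 0.280×(N2 in F8), and the recovery unit passes all N2, so N2 in F11 = N2 in F8 = 2193.6 g/s.
monomer in F11: m_A = 1371×0.552 + (1−0.280)·(1−0.601)·m_A, so m_A = 756.79/0.7127 = 1061.8 g/s.
F8 = (1−0.601)×1061.8 + 2193.6 = 2617.3 g/s.
Recycle F1 = (1−0.280)×2617.3 = 1884.4 g/s.

1884 g/s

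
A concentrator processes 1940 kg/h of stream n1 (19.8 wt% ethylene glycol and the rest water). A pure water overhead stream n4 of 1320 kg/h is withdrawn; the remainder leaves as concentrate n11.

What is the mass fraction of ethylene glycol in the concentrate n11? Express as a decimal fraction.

ethylene glycol is not removed: 1940×0.198 = 384.12 kg/h of ethylene glycol enters n11.
Concentrate = 1940 − 1320 = 620 kg/h.
Mass fraction = 384.12/620 = 0.6195.

0.6195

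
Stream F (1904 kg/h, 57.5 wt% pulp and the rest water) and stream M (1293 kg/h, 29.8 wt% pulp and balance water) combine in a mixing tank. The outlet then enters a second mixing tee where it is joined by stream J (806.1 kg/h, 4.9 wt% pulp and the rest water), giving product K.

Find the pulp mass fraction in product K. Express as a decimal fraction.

Overall, product flow = 4003.1 kg/h.
pulp in = 1904×0.575 + 1293×0.298 + 806.1×0.049 = 1519.6 kg/h.
pulp fraction in K = 0.380.

0.380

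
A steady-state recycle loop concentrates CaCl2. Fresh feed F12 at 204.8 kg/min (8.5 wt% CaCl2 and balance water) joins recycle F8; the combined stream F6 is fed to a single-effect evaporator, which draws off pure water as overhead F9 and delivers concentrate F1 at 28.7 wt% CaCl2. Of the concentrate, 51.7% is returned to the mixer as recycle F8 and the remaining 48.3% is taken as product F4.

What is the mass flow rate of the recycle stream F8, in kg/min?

Overall CaCl2 balance (none leaves overhead): CaCl2 in fresh feed = CaCl2 in product, i.e. 204.8×0.085 = (1−0.517)·F1·0.287.
F1 = 17.408/(0.287×0.483) = 125.58 kg/min.
Recycle F8 = 0.517×125.58 = 64.925 kg/min.

64.92 kg/min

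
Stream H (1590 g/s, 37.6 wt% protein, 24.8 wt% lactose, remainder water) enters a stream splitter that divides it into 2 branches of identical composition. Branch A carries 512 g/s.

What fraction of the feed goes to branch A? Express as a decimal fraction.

0.322

Fraction to A = 512/1590 = 0.3220.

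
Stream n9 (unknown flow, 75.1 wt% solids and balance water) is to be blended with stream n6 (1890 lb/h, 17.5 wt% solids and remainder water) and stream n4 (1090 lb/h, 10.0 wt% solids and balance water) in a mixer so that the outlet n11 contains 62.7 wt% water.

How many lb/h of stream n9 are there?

1777 lb/h

Let n9 be the unknown flow. Total out = 2980 + n9.
water balance: 2540.2 + 0.249·n9 = 0.627·(2980 + n9)
(0.249 − 0.627)·n9 = 0.627×2980 − 2540.2 = -671.79
n9 = -671.79 / -0.378 = 1777.2 lb/h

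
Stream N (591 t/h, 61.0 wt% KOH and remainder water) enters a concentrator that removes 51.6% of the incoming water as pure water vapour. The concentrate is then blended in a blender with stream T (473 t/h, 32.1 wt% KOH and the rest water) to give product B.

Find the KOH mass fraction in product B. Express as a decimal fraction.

Vapour removed = 0.516×0.390×591 = 118.93 t/h; concentrate = 472.07 t/h.
KOH reaching the mixer = 360.51 (from concentrate) + 473×0.321 = 512.34 t/h.
Product flow = 472.07 + 473 = 945.07 t/h; KOH fraction = 0.542.

0.542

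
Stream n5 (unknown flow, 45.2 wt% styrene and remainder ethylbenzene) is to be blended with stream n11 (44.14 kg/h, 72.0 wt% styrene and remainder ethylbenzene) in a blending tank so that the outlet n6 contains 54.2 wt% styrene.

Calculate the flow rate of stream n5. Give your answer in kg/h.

87.3 kg/h

Let n5 be the unknown flow. Total out = 44.14 + n5.
styrene balance: 31.781 + 0.452·n5 = 0.542·(44.14 + n5)
(0.452 − 0.542)·n5 = 0.542×44.14 − 31.781 = -7.8569
n5 = -7.8569 / -0.090 = 87.299 kg/h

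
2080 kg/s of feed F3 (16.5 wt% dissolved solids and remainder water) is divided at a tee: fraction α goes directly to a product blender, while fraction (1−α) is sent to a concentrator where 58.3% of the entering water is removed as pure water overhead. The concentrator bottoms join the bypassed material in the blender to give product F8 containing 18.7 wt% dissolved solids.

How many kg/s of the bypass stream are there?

All 2080×0.165 = 343.2 kg/s of dissolved solids reaches F8, so F8 = 343.2/0.187 = 1835.3 kg/s and vapour = 244.71 kg/s.
The evaporator receives (1−α)·2080 of feed at 0.835 water and removes 0.583 of that water:
0.583×0.835×(1−α)×2080 = 244.71
(1−α) = 244.71/1012.6 = 0.2417;  α = 0.7583.
Bypass flow = 0.7583×2080 = 1577.3 kg/s.

1577 kg/s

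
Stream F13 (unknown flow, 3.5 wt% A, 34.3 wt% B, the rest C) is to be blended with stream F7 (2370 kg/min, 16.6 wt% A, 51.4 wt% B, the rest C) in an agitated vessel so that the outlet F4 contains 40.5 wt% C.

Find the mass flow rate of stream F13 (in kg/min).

928.3 kg/min

Let F13 be the unknown flow. Total out = 2370 + F13.
C balance: 758.4 + 0.622·F13 = 0.405·(2370 + F13)
(0.622 − 0.405)·F13 = 0.405×2370 − 758.4 = 201.45
F13 = 201.45 / 0.217 = 928.34 kg/min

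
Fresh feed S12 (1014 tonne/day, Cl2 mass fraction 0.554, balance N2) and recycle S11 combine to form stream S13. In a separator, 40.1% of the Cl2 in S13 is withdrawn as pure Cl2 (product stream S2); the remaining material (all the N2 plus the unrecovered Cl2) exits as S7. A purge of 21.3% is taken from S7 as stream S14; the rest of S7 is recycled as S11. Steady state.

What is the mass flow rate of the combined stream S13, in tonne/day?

3186 tonne/day

N2 enters only via S12 and leaves only via the purge: 1014×0.446 = 0.213×(N2 in S7), and the separator passes all N2, so N2 in S13 = N2 in S7 = 2123.2 tonne/day.
Cl2 in S13: m_A = 1014×0.554 + (1−0.213)·(1−0.401)·m_A, so m_A = 561.76/0.5286 = 1062.8 tonne/day.
S13 = 1062.8 + 2123.2 = 3186 tonne/day.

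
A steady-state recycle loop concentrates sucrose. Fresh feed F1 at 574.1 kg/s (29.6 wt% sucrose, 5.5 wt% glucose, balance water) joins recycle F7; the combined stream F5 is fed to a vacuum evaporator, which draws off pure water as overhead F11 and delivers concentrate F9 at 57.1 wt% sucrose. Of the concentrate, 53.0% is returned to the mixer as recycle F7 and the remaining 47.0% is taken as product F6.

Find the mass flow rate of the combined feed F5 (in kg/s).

909.7 kg/s

Overall sucrose balance (none leaves overhead): sucrose in fresh feed = sucrose in product, i.e. 574.1×0.296 = (1−0.530)·F9·0.571.
F9 = 169.93/(0.571×0.470) = 633.21 kg/s.
Recycle F7 = 0.530×633.21 = 335.6 kg/s.
Combined feed F5 = 574.1 + 335.6 = 909.7 kg/s.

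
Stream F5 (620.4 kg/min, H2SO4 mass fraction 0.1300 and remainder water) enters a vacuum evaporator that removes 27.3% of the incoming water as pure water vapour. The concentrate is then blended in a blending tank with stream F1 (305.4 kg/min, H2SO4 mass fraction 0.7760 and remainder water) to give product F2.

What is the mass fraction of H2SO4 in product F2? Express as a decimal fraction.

0.4080

Vapour removed = 0.273×0.870×620.4 = 147.35 kg/min; concentrate = 473.05 kg/min.
H2SO4 reaching the mixer = 80.652 (from concentrate) + 305.4×0.776 = 317.64 kg/min.
Product flow = 473.05 + 305.4 = 778.45 kg/min; H2SO4 fraction = 0.4080.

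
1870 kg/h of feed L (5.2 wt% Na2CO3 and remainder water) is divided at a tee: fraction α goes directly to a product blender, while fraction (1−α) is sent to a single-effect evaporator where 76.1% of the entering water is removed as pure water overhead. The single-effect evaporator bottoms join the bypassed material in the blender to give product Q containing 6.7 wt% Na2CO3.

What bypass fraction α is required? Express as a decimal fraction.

0.690

All 1870×0.052 = 97.24 kg/h of Na2CO3 reaches Q, so Q = 97.24/0.067 = 1451.3 kg/h and vapour = 418.66 kg/h.
The evaporator receives (1−α)·1870 of feed at 0.948 water and removes 0.761 of that water:
0.761×0.948×(1−α)×1870 = 418.66
(1−α) = 418.66/1349.1 = 0.3103;  α = 0.6897.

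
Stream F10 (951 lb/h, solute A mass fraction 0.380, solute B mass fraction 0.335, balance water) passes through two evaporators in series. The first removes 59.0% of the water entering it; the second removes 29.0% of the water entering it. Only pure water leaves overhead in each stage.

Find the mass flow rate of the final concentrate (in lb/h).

water in feed = 951×0.285 = 271.03 lb/h.
After stage 1: water left = (1−0.590)×271.03 = 111.12; stream total = 791.09 lb/h.
After stage 2: water left = (1−0.290)×111.12 = 78.898; final concentrate = 758.86 lb/h.

758.9 lb/h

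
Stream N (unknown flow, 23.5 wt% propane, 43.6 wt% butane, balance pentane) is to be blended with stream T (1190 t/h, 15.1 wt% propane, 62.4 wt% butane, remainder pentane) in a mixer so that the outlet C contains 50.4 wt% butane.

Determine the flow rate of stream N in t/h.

2100 t/h

Let N be the unknown flow. Total out = 1190 + N.
butane balance: 742.56 + 0.436·N = 0.504·(1190 + N)
(0.436 − 0.504)·N = 0.504×1190 − 742.56 = -142.8
N = -142.8 / -0.068 = 2100 t/h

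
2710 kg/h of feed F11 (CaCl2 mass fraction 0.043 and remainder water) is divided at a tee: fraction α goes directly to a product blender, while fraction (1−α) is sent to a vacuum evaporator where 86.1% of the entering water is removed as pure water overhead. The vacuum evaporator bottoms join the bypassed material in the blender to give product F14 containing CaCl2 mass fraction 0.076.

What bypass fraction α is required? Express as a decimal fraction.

All 2710×0.043 = 116.53 kg/h of CaCl2 reaches F14, so F14 = 116.53/0.076 = 1533.3 kg/h and vapour = 1176.7 kg/h.
The evaporator receives (1−α)·2710 of feed at 0.957 water and removes 0.861 of that water:
0.861×0.957×(1−α)×2710 = 1176.7
(1−α) = 1176.7/2233 = 0.5270;  α = 0.4730.

0.473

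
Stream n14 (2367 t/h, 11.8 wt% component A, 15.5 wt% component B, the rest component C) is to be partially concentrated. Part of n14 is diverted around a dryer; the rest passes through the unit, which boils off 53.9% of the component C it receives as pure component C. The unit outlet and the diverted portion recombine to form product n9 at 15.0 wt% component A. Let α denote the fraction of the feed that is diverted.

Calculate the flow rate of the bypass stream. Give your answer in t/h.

All 2367×0.118 = 279.31 t/h of component A reaches n9, so n9 = 279.31/0.150 = 1862 t/h and vapour = 504.96 t/h.
The evaporator receives (1−α)·2367 of feed at 0.727 component C and removes 0.539 of that component C:
0.539×0.727×(1−α)×2367 = 504.96
(1−α) = 504.96/927.52 = 0.5444;  α = 0.4556.
Bypass flow = 0.4556×2367 = 1078.4 t/h.

1078 t/h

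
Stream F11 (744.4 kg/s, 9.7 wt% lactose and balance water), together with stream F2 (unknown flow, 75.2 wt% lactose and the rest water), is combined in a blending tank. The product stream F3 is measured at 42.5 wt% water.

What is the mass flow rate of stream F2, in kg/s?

2010 kg/s

Let F2 be the unknown flow. Total out = 744.4 + F2.
water balance: 672.19 + 0.248·F2 = 0.425·(744.4 + F2)
(0.248 − 0.425)·F2 = 0.425×744.4 − 672.19 = -355.82
F2 = -355.82 / -0.177 = 2010.3 kg/s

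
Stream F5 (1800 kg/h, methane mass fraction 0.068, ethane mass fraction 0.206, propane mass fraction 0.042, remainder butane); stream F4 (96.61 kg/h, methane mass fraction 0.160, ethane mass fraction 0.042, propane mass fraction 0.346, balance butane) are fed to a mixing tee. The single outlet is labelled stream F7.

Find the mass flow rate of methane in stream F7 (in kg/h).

methane out = methane in = 1800×0.068 + 96.61×0.160 = 137.86 kg/h.

137.9 kg/h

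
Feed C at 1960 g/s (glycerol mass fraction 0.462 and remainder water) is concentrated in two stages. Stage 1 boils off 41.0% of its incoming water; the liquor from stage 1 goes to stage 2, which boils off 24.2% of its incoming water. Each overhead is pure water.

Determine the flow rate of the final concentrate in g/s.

water in feed = 1960×0.538 = 1054.5 g/s.
After stage 1: water left = (1−0.410)×1054.5 = 622.14; stream total = 1527.7 g/s.
After stage 2: water left = (1−0.242)×622.14 = 471.58; final concentrate = 1377.1 g/s.

1377 g/s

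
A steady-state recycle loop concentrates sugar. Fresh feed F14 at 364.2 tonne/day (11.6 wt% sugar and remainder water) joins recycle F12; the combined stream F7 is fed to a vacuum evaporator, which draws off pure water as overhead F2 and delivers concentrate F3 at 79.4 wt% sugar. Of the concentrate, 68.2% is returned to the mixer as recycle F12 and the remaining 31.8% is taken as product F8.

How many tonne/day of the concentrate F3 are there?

167.3 tonne/day

Overall sugar balance (none leaves overhead): sugar in fresh feed = sugar in product, i.e. 364.2×0.116 = (1−0.682)·F3·0.794.
F3 = 42.247/(0.794×0.318) = 167.32 tonne/day.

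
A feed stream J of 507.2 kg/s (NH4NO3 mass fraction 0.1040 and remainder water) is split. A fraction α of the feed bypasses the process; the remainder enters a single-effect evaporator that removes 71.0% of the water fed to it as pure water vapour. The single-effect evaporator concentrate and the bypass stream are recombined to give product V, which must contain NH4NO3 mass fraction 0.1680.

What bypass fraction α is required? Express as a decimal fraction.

All 507.2×0.104 = 52.749 kg/s of NH4NO3 reaches V, so V = 52.749/0.168 = 313.98 kg/s and vapour = 193.22 kg/s.
The evaporator receives (1−α)·507.2 of feed at 0.896 water and removes 0.710 of that water:
0.710×0.896×(1−α)×507.2 = 193.22
(1−α) = 193.22/322.66 = 0.5988;  α = 0.4012.

0.401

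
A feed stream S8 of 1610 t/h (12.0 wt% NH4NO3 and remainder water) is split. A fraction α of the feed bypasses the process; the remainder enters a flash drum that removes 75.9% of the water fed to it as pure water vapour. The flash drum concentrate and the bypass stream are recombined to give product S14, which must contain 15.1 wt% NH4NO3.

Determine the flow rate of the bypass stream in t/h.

1115 t/h

All 1610×0.120 = 193.2 t/h of NH4NO3 reaches S14, so S14 = 193.2/0.151 = 1279.5 t/h and vapour = 330.53 t/h.
The evaporator receives (1−α)·1610 of feed at 0.880 water and removes 0.759 of that water:
0.759×0.880×(1−α)×1610 = 330.53
(1−α) = 330.53/1075.4 = 0.3074;  α = 0.6926.
Bypass flow = 0.6926×1610 = 1115.1 t/h.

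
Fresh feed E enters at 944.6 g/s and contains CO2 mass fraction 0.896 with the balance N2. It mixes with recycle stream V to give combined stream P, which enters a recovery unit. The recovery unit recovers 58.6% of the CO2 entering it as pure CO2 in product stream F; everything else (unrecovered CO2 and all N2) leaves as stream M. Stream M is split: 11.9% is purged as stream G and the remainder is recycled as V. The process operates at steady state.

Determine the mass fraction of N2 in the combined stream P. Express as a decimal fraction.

N2 enters only via E and leaves only via the purge: 944.6×0.104 = 0.119×(N2 in M), and the recovery unit passes all N2, so N2 in P = N2 in M = 825.53 g/s.
CO2 in P: m_A = 944.6×0.896 + (1−0.119)·(1−0.586)·m_A, so m_A = 846.36/0.6353 = 1332.3 g/s.
P = 1332.3 + 825.53 = 2157.8 g/s.
N2 fraction in P = 825.53/2157.8 = 0.383.

0.383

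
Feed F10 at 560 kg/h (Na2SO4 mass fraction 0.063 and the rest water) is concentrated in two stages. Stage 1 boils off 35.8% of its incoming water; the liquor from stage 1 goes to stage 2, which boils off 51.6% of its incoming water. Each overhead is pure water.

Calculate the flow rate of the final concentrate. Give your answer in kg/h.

water in feed = 560×0.937 = 524.72 kg/h.
After stage 1: water left = (1−0.358)×524.72 = 336.87; stream total = 372.15 kg/h.
After stage 2: water left = (1−0.516)×336.87 = 163.05; final concentrate = 198.33 kg/h.

198.3 kg/h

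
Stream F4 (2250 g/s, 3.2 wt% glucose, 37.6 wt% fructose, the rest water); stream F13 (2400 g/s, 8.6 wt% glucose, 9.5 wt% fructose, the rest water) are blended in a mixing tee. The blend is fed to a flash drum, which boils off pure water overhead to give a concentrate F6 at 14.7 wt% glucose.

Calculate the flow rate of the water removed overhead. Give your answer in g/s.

glucose entering = 2250×0.032 + 2400×0.086 = 278.4 g/s.
All glucose reports to F6, so F6 = 278.4/0.147 = 1893.9 g/s.
Total feed = 4650 g/s; overhead = 4650 − 1893.9 = 2756.1 g/s.

2756 g/s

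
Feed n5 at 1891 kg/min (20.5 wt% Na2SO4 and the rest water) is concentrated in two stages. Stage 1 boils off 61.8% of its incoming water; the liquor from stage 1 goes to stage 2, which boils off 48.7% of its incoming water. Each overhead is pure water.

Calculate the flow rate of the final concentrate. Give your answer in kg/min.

water in feed = 1891×0.795 = 1503.3 kg/min.
After stage 1: water left = (1−0.618)×1503.3 = 574.28; stream total = 961.93 kg/min.
After stage 2: water left = (1−0.487)×574.28 = 294.6; final concentrate = 682.26 kg/min.

682.3 kg/min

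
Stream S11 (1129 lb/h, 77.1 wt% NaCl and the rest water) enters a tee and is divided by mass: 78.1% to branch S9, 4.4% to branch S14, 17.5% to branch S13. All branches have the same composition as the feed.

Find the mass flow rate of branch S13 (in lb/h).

Branch S13 flow = 0.175×1129 = 197.57 lb/h.

197.6 lb/h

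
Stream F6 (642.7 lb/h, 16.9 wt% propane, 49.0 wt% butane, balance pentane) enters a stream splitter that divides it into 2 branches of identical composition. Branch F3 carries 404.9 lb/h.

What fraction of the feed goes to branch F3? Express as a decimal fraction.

0.630

Fraction to F3 = 404.9/642.7 = 0.6300.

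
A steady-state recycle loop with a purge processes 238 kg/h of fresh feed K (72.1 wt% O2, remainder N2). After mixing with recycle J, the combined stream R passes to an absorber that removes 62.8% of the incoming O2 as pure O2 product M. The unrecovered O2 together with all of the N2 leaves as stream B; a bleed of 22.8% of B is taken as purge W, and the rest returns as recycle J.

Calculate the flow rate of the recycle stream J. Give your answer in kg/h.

N2 enters only via K and leaves only via the purge: 238×0.279 = 0.228×(N2 in B), and the absorber passes all N2, so N2 in R = N2 in B = 291.24 kg/h.
O2 in R: m_A = 238×0.721 + (1−0.228)·(1−0.628)·m_A, so m_A = 171.6/0.7128 = 240.73 kg/h.
B = (1−0.628)×240.73 + 291.24 = 380.79 kg/h.
Recycle J = (1−0.228)×380.79 = 293.97 kg/h.

294 kg/h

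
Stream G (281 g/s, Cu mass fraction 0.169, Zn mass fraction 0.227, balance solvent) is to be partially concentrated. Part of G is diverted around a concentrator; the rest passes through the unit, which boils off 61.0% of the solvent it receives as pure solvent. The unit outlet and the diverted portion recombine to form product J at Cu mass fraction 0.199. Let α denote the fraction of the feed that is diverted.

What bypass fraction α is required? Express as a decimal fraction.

All 281×0.169 = 47.489 g/s of Cu reaches J, so J = 47.489/0.199 = 238.64 g/s and vapour = 42.362 g/s.
The evaporator receives (1−α)·281 of feed at 0.604 solvent and removes 0.610 of that solvent:
0.610×0.604×(1−α)×281 = 42.362
(1−α) = 42.362/103.53 = 0.4092;  α = 0.5908.

0.591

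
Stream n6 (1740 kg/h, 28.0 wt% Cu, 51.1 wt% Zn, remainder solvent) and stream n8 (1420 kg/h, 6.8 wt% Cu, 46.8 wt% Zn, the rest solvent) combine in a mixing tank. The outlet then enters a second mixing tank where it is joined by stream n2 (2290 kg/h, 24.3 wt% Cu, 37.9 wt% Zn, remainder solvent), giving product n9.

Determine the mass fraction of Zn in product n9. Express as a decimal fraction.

0.4443

Overall, product flow = 5450 kg/h.
Zn in = 1740×0.511 + 1420×0.468 + 2290×0.379 = 2421.6 kg/h.
Zn fraction in n9 = 0.4443.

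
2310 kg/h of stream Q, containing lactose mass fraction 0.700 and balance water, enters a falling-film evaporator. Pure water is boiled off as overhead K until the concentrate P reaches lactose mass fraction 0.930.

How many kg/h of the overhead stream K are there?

571.3 kg/h

lactose is conserved: 2310×0.700 = 1617 kg/h all reports to the concentrate.
Concentrate = 1617/(target fraction) = 1738.7 kg/h.
Overhead = 2310 − 1738.7 = 571.29 kg/h.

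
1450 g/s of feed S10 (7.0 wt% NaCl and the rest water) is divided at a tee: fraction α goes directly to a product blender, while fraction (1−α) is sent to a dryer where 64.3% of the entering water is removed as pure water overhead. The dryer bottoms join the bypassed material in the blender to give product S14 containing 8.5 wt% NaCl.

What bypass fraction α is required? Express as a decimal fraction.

0.705

All 1450×0.070 = 101.5 g/s of NaCl reaches S14, so S14 = 101.5/0.085 = 1194.1 g/s and vapour = 255.88 g/s.
The evaporator receives (1−α)·1450 of feed at 0.930 water and removes 0.643 of that water:
0.643×0.930×(1−α)×1450 = 255.88
(1−α) = 255.88/867.09 = 0.2951;  α = 0.7049.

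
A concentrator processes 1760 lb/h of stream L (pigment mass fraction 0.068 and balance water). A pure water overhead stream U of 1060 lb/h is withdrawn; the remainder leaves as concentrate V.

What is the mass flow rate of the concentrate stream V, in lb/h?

700 lb/h

Concentrate = 1760 − 1060 = 700 lb/h.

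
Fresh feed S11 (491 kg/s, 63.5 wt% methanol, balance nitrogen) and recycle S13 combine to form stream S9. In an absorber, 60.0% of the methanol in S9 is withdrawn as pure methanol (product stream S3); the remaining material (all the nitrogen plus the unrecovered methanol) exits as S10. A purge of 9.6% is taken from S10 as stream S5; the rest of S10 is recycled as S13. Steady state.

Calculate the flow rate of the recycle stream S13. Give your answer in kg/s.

nitrogen enters only via S11 and leaves only via the purge: 491×0.365 = 0.096×(nitrogen in S10), and the absorber passes all nitrogen, so nitrogen in S9 = nitrogen in S10 = 1866.8 kg/s.
methanol in S9: m_A = 491×0.635 + (1−0.096)·(1−0.600)·m_A, so m_A = 311.79/0.6384 = 488.39 kg/s.
S10 = (1−0.600)×488.39 + 1866.8 = 2062.2 kg/s.
Recycle S13 = (1−0.096)×2062.2 = 1864.2 kg/s.

1864 kg/s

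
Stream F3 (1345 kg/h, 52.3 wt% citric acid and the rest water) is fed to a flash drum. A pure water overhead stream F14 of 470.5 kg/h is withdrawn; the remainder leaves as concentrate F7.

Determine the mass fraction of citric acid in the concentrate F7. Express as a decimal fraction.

citric acid is not removed: 1345×0.523 = 703.44 kg/h of citric acid enters F7.
Concentrate = 1345 − 470.5 = 874.5 kg/h.
Mass fraction = 703.44/874.5 = 0.804.

0.804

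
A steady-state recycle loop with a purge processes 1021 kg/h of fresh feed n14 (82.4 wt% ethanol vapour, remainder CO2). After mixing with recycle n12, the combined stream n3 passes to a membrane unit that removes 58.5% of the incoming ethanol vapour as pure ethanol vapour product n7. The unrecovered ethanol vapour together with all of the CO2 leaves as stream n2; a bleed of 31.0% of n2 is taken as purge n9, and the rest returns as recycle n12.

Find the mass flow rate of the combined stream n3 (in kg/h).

1759 kg/h

CO2 enters only via n14 and leaves only via the purge: 1021×0.176 = 0.310×(CO2 in n2), and the membrane unit passes all CO2, so CO2 in n3 = CO2 in n2 = 579.66 kg/h.
ethanol vapour in n3: m_A = 1021×0.824 + (1−0.310)·(1−0.585)·m_A, so m_A = 841.3/0.7137 = 1178.9 kg/h.
n3 = 1178.9 + 579.66 = 1758.5 kg/h.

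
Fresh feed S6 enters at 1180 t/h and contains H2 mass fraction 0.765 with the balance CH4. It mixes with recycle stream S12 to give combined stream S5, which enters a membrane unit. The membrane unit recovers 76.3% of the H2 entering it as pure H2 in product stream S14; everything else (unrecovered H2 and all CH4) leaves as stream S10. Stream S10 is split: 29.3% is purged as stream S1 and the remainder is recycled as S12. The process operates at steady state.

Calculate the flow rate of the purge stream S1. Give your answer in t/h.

352.6 t/h

CH4 enters only via S6 and leaves only via the purge: 1180×0.235 = 0.293×(CH4 in S10), and the membrane unit passes all CH4, so CH4 in S5 = CH4 in S10 = 946.42 t/h.
H2 in S5: m_A = 1180×0.765 + (1−0.293)·(1−0.763)·m_A, so m_A = 902.7/0.8324 = 1084.4 t/h.
S10 = (1−0.763)×1084.4 + 946.42 = 1203.4 t/h.
Purge S1 = 0.293×1203.4 = 352.6 t/h.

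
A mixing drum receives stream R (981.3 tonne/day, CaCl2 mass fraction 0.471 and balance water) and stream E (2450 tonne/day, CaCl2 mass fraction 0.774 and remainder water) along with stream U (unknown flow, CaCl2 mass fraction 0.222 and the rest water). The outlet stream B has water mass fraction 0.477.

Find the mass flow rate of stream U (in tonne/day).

1873 tonne/day

Let U be the unknown flow. Total out = 3431.3 + U.
water balance: 1072.8 + 0.778·U = 0.477·(3431.3 + U)
(0.778 − 0.477)·U = 0.477×3431.3 − 1072.8 = 563.92
U = 563.92 / 0.301 = 1873.5 tonne/day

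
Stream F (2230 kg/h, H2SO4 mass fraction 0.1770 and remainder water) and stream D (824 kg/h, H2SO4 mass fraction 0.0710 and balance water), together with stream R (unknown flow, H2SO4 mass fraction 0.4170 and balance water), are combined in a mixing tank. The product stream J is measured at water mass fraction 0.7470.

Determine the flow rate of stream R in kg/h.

Let R be the unknown flow. Total out = 3054 + R.
water balance: 2600.8 + 0.583·R = 0.747·(3054 + R)
(0.583 − 0.747)·R = 0.747×3054 − 2600.8 = -319.45
R = -319.45 / -0.164 = 1947.9 kg/h

1948 kg/h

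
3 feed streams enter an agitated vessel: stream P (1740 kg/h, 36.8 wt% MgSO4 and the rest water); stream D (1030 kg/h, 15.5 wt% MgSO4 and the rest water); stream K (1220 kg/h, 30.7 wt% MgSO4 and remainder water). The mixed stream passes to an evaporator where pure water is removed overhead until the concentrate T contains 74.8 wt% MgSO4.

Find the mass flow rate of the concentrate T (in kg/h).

MgSO4 entering = 1740×0.368 + 1030×0.155 + 1220×0.307 = 1174.5 kg/h.
All MgSO4 reports to T, so T = 1174.5/0.748 = 1570.2 kg/h.

1570 kg/h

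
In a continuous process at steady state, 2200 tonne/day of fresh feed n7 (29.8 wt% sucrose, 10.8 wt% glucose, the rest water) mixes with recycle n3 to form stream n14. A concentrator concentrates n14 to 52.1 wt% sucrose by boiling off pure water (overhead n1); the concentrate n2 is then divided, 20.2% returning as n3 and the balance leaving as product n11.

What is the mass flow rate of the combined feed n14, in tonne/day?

Overall sucrose balance (none leaves overhead): sucrose in fresh feed = sucrose in product, i.e. 2200×0.298 = (1−0.202)·n2·0.521.
n2 = 655.6/(0.521×0.798) = 1576.9 tonne/day.
Recycle n3 = 0.202×1576.9 = 318.53 tonne/day.
Combined feed n14 = 2200 + 318.53 = 2518.5 tonne/day.

2519 tonne/day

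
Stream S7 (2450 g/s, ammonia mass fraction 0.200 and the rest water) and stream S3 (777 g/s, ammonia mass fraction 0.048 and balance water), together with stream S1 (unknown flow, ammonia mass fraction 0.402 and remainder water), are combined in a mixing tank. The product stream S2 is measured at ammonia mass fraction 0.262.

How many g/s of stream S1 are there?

Let S1 be the unknown flow. Total out = 3227 + S1.
ammonia balance: 527.3 + 0.402·S1 = 0.262·(3227 + S1)
(0.402 − 0.262)·S1 = 0.262×3227 − 527.3 = 318.18
S1 = 318.18 / 0.140 = 2272.7 g/s

2273 g/s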